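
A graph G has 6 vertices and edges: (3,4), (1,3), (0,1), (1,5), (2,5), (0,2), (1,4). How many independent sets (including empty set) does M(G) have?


An independent set in a graphic matroid is an acyclic edge subset.
G has 6 vertices and 7 edges.
Enumerate all 2^7 = 128 subsets, checking for acyclicity.
Total independent sets = 105.

105


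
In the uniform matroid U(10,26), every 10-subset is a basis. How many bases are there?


Bases of U(10,26) are all 10-element subsets of the 26-element ground set.
Number of bases = C(26,10).
C(26,10) = 5311735.

5311735


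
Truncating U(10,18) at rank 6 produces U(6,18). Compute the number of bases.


Truncating U(10,18) to rank 6 gives U(6,18).
Bases of U(6,18) are all 6-element subsets of 18 elements.
Number of bases = (18 choose 6) = 18564.

18564


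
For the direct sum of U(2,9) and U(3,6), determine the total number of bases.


Bases of a direct sum M1 + M2: |B| = |B(M1)| * |B(M2)|.
|B(U(2,9))| = C(9,2) = 36.
|B(U(3,6))| = C(6,3) = 20.
Total bases = 36 * 20 = 720.

720


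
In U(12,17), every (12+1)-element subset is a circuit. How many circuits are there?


In U(12,17), circuits are the (13)-element subsets.
Any set of 13 elements is dependent, and removing any one element gives
an independent set of size 12, so it is a minimal dependent set.
Number of circuits = (17 choose 13) = 2380.

2380


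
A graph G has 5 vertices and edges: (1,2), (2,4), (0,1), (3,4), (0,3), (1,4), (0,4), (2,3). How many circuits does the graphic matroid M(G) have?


A circuit in a graphic matroid = edge set of a simple cycle.
G has 5 vertices and 8 edges.
Enumerating all minimal edge subsets forming cycles...
Total circuits found: 13.

13


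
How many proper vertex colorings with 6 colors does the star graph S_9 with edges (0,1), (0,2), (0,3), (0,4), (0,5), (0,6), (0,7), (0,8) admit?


P(tree, k) = k * (k-1)^(8) for any tree on 9 vertices.
P(6) = 6 * 5^8 = 6 * 390625 = 2343750.

2343750


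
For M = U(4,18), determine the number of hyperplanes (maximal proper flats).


Hyperplanes of U(4,18) are flats of rank 3.
In a uniform matroid, these are exactly the (3)-element subsets.
Count = C(18,3) = 18! / (3! * 15!) = 816.

816


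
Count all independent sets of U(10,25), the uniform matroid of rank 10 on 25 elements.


Independent sets of U(10,25) are all subsets of size <= 10.
Count = C(25,0) + C(25,1) + C(25,2) + C(25,3) + C(25,4) + C(25,5) + C(25,6) + C(25,7) + C(25,8) + C(25,9) + C(25,10)
     = 1 + 25 + 300 + 2300 + 12650 + 53130 + 177100 + 480700 + 1081575 + 2042975 + 3268760
     = 7119516.

7119516


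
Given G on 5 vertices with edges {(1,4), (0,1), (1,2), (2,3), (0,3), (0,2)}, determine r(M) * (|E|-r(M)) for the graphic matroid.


r(M) = |V| - c = 5 - 1 = 4.
nullity = |E| - r(M) = 6 - 4 = 2.
Product = 4 * 2 = 8.

8


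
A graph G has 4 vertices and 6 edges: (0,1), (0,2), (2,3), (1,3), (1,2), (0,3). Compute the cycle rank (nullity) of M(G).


Cycle rank (nullity) = |E| - r(M) = |E| - (|V| - c).
|E| = 6, |V| = 4, c = 1.
Nullity = 6 - (4 - 1) = 6 - 3 = 3.

3


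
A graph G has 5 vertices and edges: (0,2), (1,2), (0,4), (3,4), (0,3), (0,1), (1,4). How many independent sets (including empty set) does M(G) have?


An independent set in a graphic matroid is an acyclic edge subset.
G has 5 vertices and 7 edges.
Enumerate all 2^7 = 128 subsets, checking for acyclicity.
Total independent sets = 82.

82


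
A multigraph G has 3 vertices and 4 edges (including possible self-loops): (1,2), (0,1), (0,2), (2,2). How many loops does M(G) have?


In a graphic matroid, a loop is a self-loop edge (u,u) with rank 0.
Examining all 4 edges for self-loops...
Self-loops found: (2,2)
Number of loops = 1.

1


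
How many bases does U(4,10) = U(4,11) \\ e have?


Deleting e from U(4,11) gives U(4,10) since n > r.
Bases of U(4,10) = C(10,4) = 10! / (4! * 6!) = 210.

210


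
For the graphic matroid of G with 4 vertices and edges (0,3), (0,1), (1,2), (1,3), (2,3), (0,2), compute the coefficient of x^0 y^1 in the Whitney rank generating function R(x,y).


R(x,y) = sum over A in 2^E of x^(r(E)-r(A)) * y^(|A|-r(A)).
G has 4 vertices, 6 edges. r(E) = 3.
Enumerate all 2^6 = 64 subsets.
Count subsets with r(E)-r(A)=0 and |A|-r(A)=1: 15.

15


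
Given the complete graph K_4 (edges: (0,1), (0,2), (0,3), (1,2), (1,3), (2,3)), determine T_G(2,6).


T(K_4; x,y) = x^3 + 3x^2 + 4xy + 2x + y^3 + 3y^2 + 2y.
Substituting x=2, y=6:
= 8 + 12 + 48 + 4 + 216 + 108 + 12
= 408.

408


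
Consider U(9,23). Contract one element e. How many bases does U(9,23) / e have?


Contracting e from U(9,23) gives U(8,22).
Bases of U(8,22) = C(22,8) = 319770.

319770


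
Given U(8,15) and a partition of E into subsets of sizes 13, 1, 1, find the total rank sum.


r(Ai) = min(|Ai|, 8) for each part.
Sum = min(13,8) + min(1,8) + min(1,8)
    = 8 + 1 + 1
    = 10.

10


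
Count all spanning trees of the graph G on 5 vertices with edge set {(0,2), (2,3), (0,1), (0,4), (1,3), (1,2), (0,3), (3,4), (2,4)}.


By Kirchhoff's matrix tree theorem, the number of spanning trees equals
the determinant of any cofactor of the Laplacian matrix L.
G has 5 vertices and 9 edges.
Computing the (4 x 4) cofactor determinant gives 75.

75


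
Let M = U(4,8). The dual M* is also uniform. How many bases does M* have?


The dual of U(r,n) is U(n-r, n) = U(4,8).
Bases of U(4,8) are all (4)-element subsets.
|B(M*)| = C(8,4) = (8 * 7 * 6 * 5) / (1 * 2 * 3 * 4) = 70.

70


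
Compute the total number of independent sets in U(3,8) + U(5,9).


For a direct sum, |I(M1+M2)| = |I(M1)| * |I(M2)|.
|I(U(3,8))| = sum C(8,k) for k=0..3 = 93.
|I(U(5,9))| = sum C(9,k) for k=0..5 = 382.
Total = 93 * 382 = 35526.

35526


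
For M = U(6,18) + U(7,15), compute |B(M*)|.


(M1+M2)* = M1* + M2*.
M1* = U(12,18), bases: C(18,12) = 18564.
M2* = U(8,15), bases: C(15,8) = 6435.
|B(M*)| = 18564 * 6435 = 119459340.

119459340


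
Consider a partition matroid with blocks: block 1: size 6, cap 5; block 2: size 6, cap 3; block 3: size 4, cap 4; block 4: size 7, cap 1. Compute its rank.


Rank of a partition matroid = sum of min(|Si|, ci) for each block.
= min(6,5) + min(6,3) + min(4,4) + min(7,1)
= 5 + 3 + 4 + 1
= 13.

13


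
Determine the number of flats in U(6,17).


Flats of U(6,17): every subset of size < 6 is a flat, plus E itself.
Count = C(17,0) + C(17,1) + C(17,2) + C(17,3) + C(17,4) + C(17,5) + 1
     = 1 + 17 + 136 + 680 + 2380 + 6188 + 1
     = 9403.

9403


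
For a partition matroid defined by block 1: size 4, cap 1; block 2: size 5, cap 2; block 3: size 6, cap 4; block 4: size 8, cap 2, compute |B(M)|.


A basis picks exactly ci elements from block i.
Number of bases = product of C(|Si|, ci).
= C(4,1) * C(5,2) * C(6,4) * C(8,2)
= 4 * 10 * 15 * 28
= 16800.

16800


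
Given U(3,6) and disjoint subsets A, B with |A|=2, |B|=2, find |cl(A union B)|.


|A union B| = 2 + 2 = 4 (disjoint).
In U(3,6), cl(S) = S if |S| < 3, else cl(S) = E.
Since 4 >= 3, cl(A union B) = E.
|cl(A union B)| = 6.

6


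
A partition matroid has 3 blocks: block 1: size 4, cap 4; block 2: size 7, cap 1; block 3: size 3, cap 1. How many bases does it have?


A basis picks exactly ci elements from block i.
Number of bases = product of C(|Si|, ci).
= C(4,4) * C(7,1) * C(3,1)
= 1 * 7 * 3
= 21.

21


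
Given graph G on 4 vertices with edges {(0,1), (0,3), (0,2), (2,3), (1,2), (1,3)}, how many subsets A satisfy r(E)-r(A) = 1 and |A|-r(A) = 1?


R(x,y) = sum over A in 2^E of x^(r(E)-r(A)) * y^(|A|-r(A)).
G has 4 vertices, 6 edges. r(E) = 3.
Enumerate all 2^6 = 64 subsets.
Count subsets with r(E)-r(A)=1 and |A|-r(A)=1: 4.

4


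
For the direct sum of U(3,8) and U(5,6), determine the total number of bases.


Bases of a direct sum M1 + M2: |B| = |B(M1)| * |B(M2)|.
|B(U(3,8))| = C(8,3) = 56.
|B(U(5,6))| = C(6,5) = 6.
Total bases = 56 * 6 = 336.

336


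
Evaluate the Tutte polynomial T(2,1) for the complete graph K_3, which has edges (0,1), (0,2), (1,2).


T(K_3; x,y) = x^2 + x + y.
T(2,1) = 4 + 2 + 1 = 7.

7


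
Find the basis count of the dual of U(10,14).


The dual of U(r,n) is U(n-r, n) = U(4,14).
Bases of U(4,14) are all (4)-element subsets.
|B(M*)| = (14 choose 4) = 1001.

1001


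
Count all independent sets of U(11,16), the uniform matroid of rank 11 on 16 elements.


Independent sets of U(11,16) are all subsets of size <= 11.
Count = (16 choose 0) + (16 choose 1) + (16 choose 2) + (16 choose 3) + (16 choose 4) + (16 choose 5) + (16 choose 6) + (16 choose 7) + (16 choose 8) + (16 choose 9) + (16 choose 10) + (16 choose 11)
     = 1 + 16 + 120 + 560 + 1820 + 4368 + 8008 + 11440 + 12870 + 11440 + 8008 + 4368
     = 63019.

63019


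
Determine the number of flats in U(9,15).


Flats of U(9,15): every subset of size < 9 is a flat, plus E itself.
Count = C(15,0) + C(15,1) + C(15,2) + C(15,3) + C(15,4) + C(15,5) + C(15,6) + C(15,7) + C(15,8) + 1
     = 1 + 15 + 105 + 455 + 1365 + 3003 + 5005 + 6435 + 6435 + 1
     = 22820.

22820


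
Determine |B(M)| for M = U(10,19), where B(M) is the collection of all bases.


Bases of U(10,19) are all 10-element subsets of the 19-element ground set.
Number of bases = C(19,10).
C(19,10) = 92378.

92378


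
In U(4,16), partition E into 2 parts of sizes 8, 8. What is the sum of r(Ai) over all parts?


r(Ai) = min(|Ai|, 4) for each part.
Sum = min(8,4) + min(8,4)
    = 4 + 4
    = 8.

8


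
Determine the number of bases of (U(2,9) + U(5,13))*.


(M1+M2)* = M1* + M2*.
M1* = U(7,9), bases: C(9,7) = 36.
M2* = U(8,13), bases: C(13,8) = 1287.
|B(M*)| = 36 * 1287 = 46332.

46332


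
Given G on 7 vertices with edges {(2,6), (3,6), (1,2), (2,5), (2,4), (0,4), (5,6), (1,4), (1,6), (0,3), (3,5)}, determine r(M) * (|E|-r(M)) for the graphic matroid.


r(M) = |V| - c = 7 - 1 = 6.
nullity = |E| - r(M) = 11 - 6 = 5.
Product = 6 * 5 = 30.

30


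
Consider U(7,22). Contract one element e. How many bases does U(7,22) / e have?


Contracting e from U(7,22) gives U(6,21).
Bases of U(6,21) = (21 choose 6) = 54264.

54264


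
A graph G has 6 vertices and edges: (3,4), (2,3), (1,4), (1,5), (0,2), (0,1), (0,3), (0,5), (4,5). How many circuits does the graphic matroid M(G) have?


A circuit in a graphic matroid = edge set of a simple cycle.
G has 6 vertices and 9 edges.
Enumerating all minimal edge subsets forming cycles...
Total circuits found: 12.

12


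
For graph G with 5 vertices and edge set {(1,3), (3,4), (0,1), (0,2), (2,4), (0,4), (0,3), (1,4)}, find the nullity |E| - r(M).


Cycle rank (nullity) = |E| - r(M) = |E| - (|V| - c).
|E| = 8, |V| = 5, c = 1.
Nullity = 8 - (5 - 1) = 8 - 4 = 4.

4


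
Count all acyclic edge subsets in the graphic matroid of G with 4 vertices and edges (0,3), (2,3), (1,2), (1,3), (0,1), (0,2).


An independent set in a graphic matroid is an acyclic edge subset.
G has 4 vertices and 6 edges.
Enumerate all 2^6 = 64 subsets, checking for acyclicity.
Total independent sets = 38.

38


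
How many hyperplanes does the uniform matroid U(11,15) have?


Hyperplanes of U(11,15) are flats of rank 10.
In a uniform matroid, these are exactly the (10)-element subsets.
Count = (15 choose 10) = 3003.

3003


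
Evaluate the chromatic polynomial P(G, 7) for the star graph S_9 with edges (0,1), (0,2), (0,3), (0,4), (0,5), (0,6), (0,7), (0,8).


P(tree, k) = k * (k-1)^(8) for any tree on 9 vertices.
P(7) = 7 * 6^8 = 7 * 1679616 = 11757312.

11757312


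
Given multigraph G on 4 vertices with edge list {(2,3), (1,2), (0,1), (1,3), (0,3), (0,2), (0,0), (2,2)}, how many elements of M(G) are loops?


In a graphic matroid, a loop is a self-loop edge (u,u) with rank 0.
Examining all 8 edges for self-loops...
Self-loops found: (0,0), (2,2)
Number of loops = 2.

2


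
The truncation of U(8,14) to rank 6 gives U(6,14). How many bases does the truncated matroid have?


Truncating U(8,14) to rank 6 gives U(6,14).
Bases of U(6,14) are all 6-element subsets of 14 elements.
Number of bases = C(14,6) = 14! / (6! * 8!) = 3003.

3003


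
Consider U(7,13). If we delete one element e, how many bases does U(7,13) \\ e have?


Deleting e from U(7,13) gives U(7,12) since n > r.
Bases of U(7,12) = C(12,7) = 12! / (7! * 5!) = 792.

792


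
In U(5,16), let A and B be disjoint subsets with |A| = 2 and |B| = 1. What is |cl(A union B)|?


|A union B| = 2 + 1 = 3 (disjoint).
In U(5,16), cl(S) = S if |S| < 5, else cl(S) = E.
Since 3 < 5, cl(A union B) = A union B.
|cl(A union B)| = 3.

3


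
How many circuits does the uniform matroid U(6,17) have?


In U(6,17), circuits are the (7)-element subsets.
Any set of 7 elements is dependent, and removing any one element gives
an independent set of size 6, so it is a minimal dependent set.
Number of circuits = C(17,7) = 17! / (7! * 10!) = 19448.

19448


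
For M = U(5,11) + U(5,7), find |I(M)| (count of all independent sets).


For a direct sum, |I(M1+M2)| = |I(M1)| * |I(M2)|.
|I(U(5,11))| = sum C(11,k) for k=0..5 = 1024.
|I(U(5,7))| = sum C(7,k) for k=0..5 = 120.
Total = 1024 * 120 = 122880.

122880


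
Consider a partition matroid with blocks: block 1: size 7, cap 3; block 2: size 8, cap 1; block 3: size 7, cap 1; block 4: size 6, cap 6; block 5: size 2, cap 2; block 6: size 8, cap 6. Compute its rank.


Rank of a partition matroid = sum of min(|Si|, ci) for each block.
= min(7,3) + min(8,1) + min(7,1) + min(6,6) + min(2,2) + min(8,6)
= 3 + 1 + 1 + 6 + 2 + 6
= 19.

19


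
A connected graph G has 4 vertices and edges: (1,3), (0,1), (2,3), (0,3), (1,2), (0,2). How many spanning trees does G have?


By Kirchhoff's matrix tree theorem, the number of spanning trees equals
the determinant of any cofactor of the Laplacian matrix L.
G has 4 vertices and 6 edges.
Computing the (3 x 3) cofactor determinant gives 16.

16


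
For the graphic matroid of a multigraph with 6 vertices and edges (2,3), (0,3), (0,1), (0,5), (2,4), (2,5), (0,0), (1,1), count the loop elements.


In a graphic matroid, a loop is a self-loop edge (u,u) with rank 0.
Examining all 8 edges for self-loops...
Self-loops found: (0,0), (1,1)
Number of loops = 2.

2


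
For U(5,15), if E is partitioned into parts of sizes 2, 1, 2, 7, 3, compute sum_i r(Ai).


r(Ai) = min(|Ai|, 5) for each part.
Sum = min(2,5) + min(1,5) + min(2,5) + min(7,5) + min(3,5)
    = 2 + 1 + 2 + 5 + 3
    = 13.

13


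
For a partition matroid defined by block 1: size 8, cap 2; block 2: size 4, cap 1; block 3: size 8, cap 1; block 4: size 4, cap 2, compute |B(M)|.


A basis picks exactly ci elements from block i.
Number of bases = product of C(|Si|, ci).
= C(8,2) * C(4,1) * C(8,1) * C(4,2)
= 28 * 4 * 8 * 6
= 5376.

5376


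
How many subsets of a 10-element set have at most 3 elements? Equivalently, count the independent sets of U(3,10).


Independent sets of U(3,10) are all subsets of size <= 3.
Count = C(10,0) + C(10,1) + C(10,2) + C(10,3)
     = 1 + 10 + 45 + 120
     = 176.

176


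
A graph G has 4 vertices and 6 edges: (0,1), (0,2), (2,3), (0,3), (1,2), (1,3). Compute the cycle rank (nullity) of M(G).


Cycle rank (nullity) = |E| - r(M) = |E| - (|V| - c).
|E| = 6, |V| = 4, c = 1.
Nullity = 6 - (4 - 1) = 6 - 3 = 3.

3


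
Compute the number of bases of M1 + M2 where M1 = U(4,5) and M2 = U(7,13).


Bases of a direct sum M1 + M2: |B| = |B(M1)| * |B(M2)|.
|B(U(4,5))| = C(5,4) = 5.
|B(U(7,13))| = C(13,7) = 1716.
Total bases = 5 * 1716 = 8580.

8580


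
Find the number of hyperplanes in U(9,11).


Hyperplanes of U(9,11) are flats of rank 8.
In a uniform matroid, these are exactly the (8)-element subsets.
Count = C(11,8) = 165.

165


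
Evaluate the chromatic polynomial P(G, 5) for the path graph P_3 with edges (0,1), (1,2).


P(P_3, k) = k * (k-1)^(2).
P(5) = 5 * 4^2 = 5 * 16 = 80.

80


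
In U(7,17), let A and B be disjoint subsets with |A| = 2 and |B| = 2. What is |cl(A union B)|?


|A union B| = 2 + 2 = 4 (disjoint).
In U(7,17), cl(S) = S if |S| < 7, else cl(S) = E.
Since 4 < 7, cl(A union B) = A union B.
|cl(A union B)| = 4.

4


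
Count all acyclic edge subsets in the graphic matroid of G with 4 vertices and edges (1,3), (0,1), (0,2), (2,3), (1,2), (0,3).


An independent set in a graphic matroid is an acyclic edge subset.
G has 4 vertices and 6 edges.
Enumerate all 2^6 = 64 subsets, checking for acyclicity.
Total independent sets = 38.

38


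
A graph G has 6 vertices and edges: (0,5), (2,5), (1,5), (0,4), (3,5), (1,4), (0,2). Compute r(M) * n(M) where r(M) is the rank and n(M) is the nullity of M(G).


r(M) = |V| - c = 6 - 1 = 5.
nullity = |E| - r(M) = 7 - 5 = 2.
Product = 5 * 2 = 10.

10


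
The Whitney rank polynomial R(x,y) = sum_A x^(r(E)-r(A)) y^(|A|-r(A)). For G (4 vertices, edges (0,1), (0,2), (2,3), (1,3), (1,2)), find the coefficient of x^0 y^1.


R(x,y) = sum over A in 2^E of x^(r(E)-r(A)) * y^(|A|-r(A)).
G has 4 vertices, 5 edges. r(E) = 3.
Enumerate all 2^5 = 32 subsets.
Count subsets with r(E)-r(A)=0 and |A|-r(A)=1: 5.

5


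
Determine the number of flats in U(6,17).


Flats of U(6,17): every subset of size < 6 is a flat, plus E itself.
Count = (17 choose 0) + (17 choose 1) + (17 choose 2) + (17 choose 3) + (17 choose 4) + (17 choose 5) + 1
     = 1 + 17 + 136 + 680 + 2380 + 6188 + 1
     = 9403.

9403


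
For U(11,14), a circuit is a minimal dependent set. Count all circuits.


In U(11,14), circuits are the (12)-element subsets.
Any set of 12 elements is dependent, and removing any one element gives
an independent set of size 11, so it is a minimal dependent set.
Number of circuits = C(14,12) = 91.

91


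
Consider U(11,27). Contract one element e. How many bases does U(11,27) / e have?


Contracting e from U(11,27) gives U(10,26).
Bases of U(10,26) = C(26,10) = 26! / (10! * 16!) = 5311735.

5311735


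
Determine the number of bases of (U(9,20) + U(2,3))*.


(M1+M2)* = M1* + M2*.
M1* = U(11,20), bases: C(20,11) = 167960.
M2* = U(1,3), bases: C(3,1) = 3.
|B(M*)| = 167960 * 3 = 503880.

503880


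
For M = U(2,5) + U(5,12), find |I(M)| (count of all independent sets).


For a direct sum, |I(M1+M2)| = |I(M1)| * |I(M2)|.
|I(U(2,5))| = sum C(5,k) for k=0..2 = 16.
|I(U(5,12))| = sum C(12,k) for k=0..5 = 1586.
Total = 16 * 1586 = 25376.

25376


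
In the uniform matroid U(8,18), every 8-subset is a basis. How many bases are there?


Bases of U(8,18) are all 8-element subsets of the 18-element ground set.
Number of bases = C(18,8).
C(18,8) = 18! / (8! * 10!) = 43758.

43758


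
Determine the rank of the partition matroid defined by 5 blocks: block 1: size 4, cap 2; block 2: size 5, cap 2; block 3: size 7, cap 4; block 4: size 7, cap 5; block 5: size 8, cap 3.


Rank of a partition matroid = sum of min(|Si|, ci) for each block.
= min(4,2) + min(5,2) + min(7,4) + min(7,5) + min(8,3)
= 2 + 2 + 4 + 5 + 3
= 16.

16


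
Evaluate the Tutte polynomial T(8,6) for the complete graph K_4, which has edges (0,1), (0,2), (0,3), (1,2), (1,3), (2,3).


T(K_4; x,y) = x^3 + 3x^2 + 4xy + 2x + y^3 + 3y^2 + 2y.
Substituting x=8, y=6:
= 512 + 192 + 192 + 16 + 216 + 108 + 12
= 1248.

1248


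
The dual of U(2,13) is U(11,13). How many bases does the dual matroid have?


The dual of U(r,n) is U(n-r, n) = U(11,13).
Bases of U(11,13) are all (11)-element subsets.
|B(M*)| = C(13,11) = 78.

78


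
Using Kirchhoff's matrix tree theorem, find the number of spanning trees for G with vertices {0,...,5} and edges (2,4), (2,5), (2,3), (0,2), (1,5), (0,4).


By Kirchhoff's matrix tree theorem, the number of spanning trees equals
the determinant of any cofactor of the Laplacian matrix L.
G has 6 vertices and 6 edges.
Computing the (5 x 5) cofactor determinant gives 3.

3


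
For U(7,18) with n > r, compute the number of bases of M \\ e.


Deleting e from U(7,18) gives U(7,17) since n > r.
Bases of U(7,17) = C(17,7) = 19448.

19448


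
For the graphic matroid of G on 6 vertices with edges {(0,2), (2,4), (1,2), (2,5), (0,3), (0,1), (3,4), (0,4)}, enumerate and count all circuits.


A circuit in a graphic matroid = edge set of a simple cycle.
G has 6 vertices and 8 edges.
Enumerating all minimal edge subsets forming cycles...
Total circuits found: 6.

6


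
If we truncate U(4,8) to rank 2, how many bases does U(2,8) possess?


Truncating U(4,8) to rank 2 gives U(2,8).
Bases of U(2,8) are all 2-element subsets of 8 elements.
Number of bases = C(8,2) = (8 * 7) / (1 * 2) = 28.

28


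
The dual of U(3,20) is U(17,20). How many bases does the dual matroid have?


The dual of U(r,n) is U(n-r, n) = U(17,20).
Bases of U(17,20) are all (17)-element subsets.
|B(M*)| = C(20,17) = 20! / (17! * 3!) = 1140.

1140


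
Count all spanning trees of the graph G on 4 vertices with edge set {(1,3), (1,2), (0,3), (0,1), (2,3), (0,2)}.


By Kirchhoff's matrix tree theorem, the number of spanning trees equals
the determinant of any cofactor of the Laplacian matrix L.
G has 4 vertices and 6 edges.
Computing the (3 x 3) cofactor determinant gives 16.

16


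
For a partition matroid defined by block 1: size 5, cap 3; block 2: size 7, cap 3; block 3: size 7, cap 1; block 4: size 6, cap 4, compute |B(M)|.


A basis picks exactly ci elements from block i.
Number of bases = product of C(|Si|, ci).
= C(5,3) * C(7,3) * C(7,1) * C(6,4)
= 10 * 35 * 7 * 15
= 36750.

36750


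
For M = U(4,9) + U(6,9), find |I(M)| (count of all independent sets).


For a direct sum, |I(M1+M2)| = |I(M1)| * |I(M2)|.
|I(U(4,9))| = sum C(9,k) for k=0..4 = 256.
|I(U(6,9))| = sum C(9,k) for k=0..6 = 466.
Total = 256 * 466 = 119296.

119296


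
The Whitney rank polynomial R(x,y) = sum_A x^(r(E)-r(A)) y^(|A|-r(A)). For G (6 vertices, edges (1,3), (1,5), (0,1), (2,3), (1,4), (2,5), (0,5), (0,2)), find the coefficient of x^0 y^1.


R(x,y) = sum over A in 2^E of x^(r(E)-r(A)) * y^(|A|-r(A)).
G has 6 vertices, 8 edges. r(E) = 5.
Enumerate all 2^8 = 256 subsets.
Count subsets with r(E)-r(A)=0 and |A|-r(A)=1: 20.

20


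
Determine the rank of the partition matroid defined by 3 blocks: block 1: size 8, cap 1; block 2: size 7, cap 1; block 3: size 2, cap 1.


Rank of a partition matroid = sum of min(|Si|, ci) for each block.
= min(8,1) + min(7,1) + min(2,1)
= 1 + 1 + 1
= 3.

3


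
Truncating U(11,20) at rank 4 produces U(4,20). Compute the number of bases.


Truncating U(11,20) to rank 4 gives U(4,20).
Bases of U(4,20) are all 4-element subsets of 20 elements.
Number of bases = (20 choose 4) = 4845.

4845


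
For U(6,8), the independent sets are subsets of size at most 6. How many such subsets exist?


Independent sets of U(6,8) are all subsets of size <= 6.
Count = C(8,0) + C(8,1) + C(8,2) + C(8,3) + C(8,4) + C(8,5) + C(8,6)
     = 1 + 8 + 28 + 56 + 70 + 56 + 28
     = 247.

247


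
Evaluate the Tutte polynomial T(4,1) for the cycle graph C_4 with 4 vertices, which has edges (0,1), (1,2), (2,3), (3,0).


T(C_4; x,y) = x + x^2 + ... + x^(3) + y.
T(4,1) = 4^1 + 4^2 + 4^3 + 1
= 4 + 16 + 64 + 1
= 85.

85


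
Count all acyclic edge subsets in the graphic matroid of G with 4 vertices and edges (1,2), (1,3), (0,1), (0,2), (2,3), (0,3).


An independent set in a graphic matroid is an acyclic edge subset.
G has 4 vertices and 6 edges.
Enumerate all 2^6 = 64 subsets, checking for acyclicity.
Total independent sets = 38.

38


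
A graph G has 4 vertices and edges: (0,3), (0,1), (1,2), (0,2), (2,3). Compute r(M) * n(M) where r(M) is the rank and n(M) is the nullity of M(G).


r(M) = |V| - c = 4 - 1 = 3.
nullity = |E| - r(M) = 5 - 3 = 2.
Product = 3 * 2 = 6.

6


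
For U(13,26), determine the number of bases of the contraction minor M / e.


Contracting e from U(13,26) gives U(12,25).
Bases of U(12,25) = C(25,12) = 5200300.

5200300


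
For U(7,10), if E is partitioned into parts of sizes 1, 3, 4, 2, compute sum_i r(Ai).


r(Ai) = min(|Ai|, 7) for each part.
Sum = min(1,7) + min(3,7) + min(4,7) + min(2,7)
    = 1 + 3 + 4 + 2
    = 10.

10


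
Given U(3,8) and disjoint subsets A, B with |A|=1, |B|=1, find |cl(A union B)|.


|A union B| = 1 + 1 = 2 (disjoint).
In U(3,8), cl(S) = S if |S| < 3, else cl(S) = E.
Since 2 < 3, cl(A union B) = A union B.
|cl(A union B)| = 2.

2


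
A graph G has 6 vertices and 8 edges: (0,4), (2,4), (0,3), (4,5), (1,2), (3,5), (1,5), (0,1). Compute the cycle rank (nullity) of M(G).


Cycle rank (nullity) = |E| - r(M) = |E| - (|V| - c).
|E| = 8, |V| = 6, c = 1.
Nullity = 8 - (6 - 1) = 8 - 5 = 3.

3


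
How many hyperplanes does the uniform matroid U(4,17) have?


Hyperplanes of U(4,17) are flats of rank 3.
In a uniform matroid, these are exactly the (3)-element subsets.
Count = C(17,3) = (17 * 16 * 15) / (1 * 2 * 3) = 680.

680


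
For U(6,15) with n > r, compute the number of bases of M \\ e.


Deleting e from U(6,15) gives U(6,14) since n > r.
Bases of U(6,14) = C(14,6) = 3003.

3003


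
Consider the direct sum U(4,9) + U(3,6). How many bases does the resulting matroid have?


Bases of a direct sum M1 + M2: |B| = |B(M1)| * |B(M2)|.
|B(U(4,9))| = C(9,4) = 126.
|B(U(3,6))| = C(6,3) = 20.
Total bases = 126 * 20 = 2520.

2520


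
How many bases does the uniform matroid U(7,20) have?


Bases of U(7,20) are all 7-element subsets of the 20-element ground set.
Number of bases = C(20,7).
(20 choose 7) = 77520.

77520


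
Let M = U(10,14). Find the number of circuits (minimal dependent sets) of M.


In U(10,14), circuits are the (11)-element subsets.
Any set of 11 elements is dependent, and removing any one element gives
an independent set of size 10, so it is a minimal dependent set.
Number of circuits = C(14,11) = 14! / (11! * 3!) = 364.

364


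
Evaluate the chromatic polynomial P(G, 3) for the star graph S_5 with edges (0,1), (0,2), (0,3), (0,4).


P(tree, k) = k * (k-1)^(4) for any tree on 5 vertices.
P(3) = 3 * 2^4 = 3 * 16 = 48.

48


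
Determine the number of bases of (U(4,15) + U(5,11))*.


(M1+M2)* = M1* + M2*.
M1* = U(11,15), bases: C(15,11) = 1365.
M2* = U(6,11), bases: C(11,6) = 462.
|B(M*)| = 1365 * 462 = 630630.

630630


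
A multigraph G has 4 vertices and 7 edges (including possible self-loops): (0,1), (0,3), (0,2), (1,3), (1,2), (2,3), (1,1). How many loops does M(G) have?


In a graphic matroid, a loop is a self-loop edge (u,u) with rank 0.
Examining all 7 edges for self-loops...
Self-loops found: (1,1)
Number of loops = 1.

1


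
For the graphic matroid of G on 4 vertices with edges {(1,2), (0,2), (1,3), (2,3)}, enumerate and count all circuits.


A circuit in a graphic matroid = edge set of a simple cycle.
G has 4 vertices and 4 edges.
Enumerating all minimal edge subsets forming cycles...
Total circuits found: 1.

1


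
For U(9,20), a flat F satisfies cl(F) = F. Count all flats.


Flats of U(9,20): every subset of size < 9 is a flat, plus E itself.
Count = C(20,0) + C(20,1) + C(20,2) + C(20,3) + C(20,4) + C(20,5) + C(20,6) + C(20,7) + C(20,8) + 1
     = 1 + 20 + 190 + 1140 + 4845 + 15504 + 38760 + 77520 + 125970 + 1
     = 263951.

263951


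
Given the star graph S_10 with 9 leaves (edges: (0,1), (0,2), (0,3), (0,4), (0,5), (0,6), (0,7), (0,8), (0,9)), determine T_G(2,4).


A star on 10 vertices is a tree with 9 edges.
T(x,y) = x^(9) for any tree.
T(2,4) = 2^9 = 512.

512


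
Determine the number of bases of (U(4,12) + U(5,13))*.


(M1+M2)* = M1* + M2*.
M1* = U(8,12), bases: C(12,8) = 495.
M2* = U(8,13), bases: C(13,8) = 1287.
|B(M*)| = 495 * 1287 = 637065.

637065


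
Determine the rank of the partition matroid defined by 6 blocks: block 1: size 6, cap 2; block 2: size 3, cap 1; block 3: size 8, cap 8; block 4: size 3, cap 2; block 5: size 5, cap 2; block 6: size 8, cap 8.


Rank of a partition matroid = sum of min(|Si|, ci) for each block.
= min(6,2) + min(3,1) + min(8,8) + min(3,2) + min(5,2) + min(8,8)
= 2 + 1 + 8 + 2 + 2 + 8
= 23.

23


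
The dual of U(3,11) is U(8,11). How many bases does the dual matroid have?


The dual of U(r,n) is U(n-r, n) = U(8,11).
Bases of U(8,11) are all (8)-element subsets.
|B(M*)| = C(11,8) = 11! / (8! * 3!) = 165.

165


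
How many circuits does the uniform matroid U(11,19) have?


In U(11,19), circuits are the (12)-element subsets.
Any set of 12 elements is dependent, and removing any one element gives
an independent set of size 11, so it is a minimal dependent set.
Number of circuits = C(19,12) = 50388.

50388


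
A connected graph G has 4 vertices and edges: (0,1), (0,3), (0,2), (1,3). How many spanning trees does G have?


By Kirchhoff's matrix tree theorem, the number of spanning trees equals
the determinant of any cofactor of the Laplacian matrix L.
G has 4 vertices and 4 edges.
Computing the (3 x 3) cofactor determinant gives 3.

3


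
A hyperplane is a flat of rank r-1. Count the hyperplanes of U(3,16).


Hyperplanes of U(3,16) are flats of rank 2.
In a uniform matroid, these are exactly the (2)-element subsets.
Count = C(16,2) = (16 * 15) / (1 * 2) = 120.

120


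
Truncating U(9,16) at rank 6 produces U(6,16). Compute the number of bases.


Truncating U(9,16) to rank 6 gives U(6,16).
Bases of U(6,16) are all 6-element subsets of 16 elements.
Number of bases = (16 choose 6) = 8008.

8008


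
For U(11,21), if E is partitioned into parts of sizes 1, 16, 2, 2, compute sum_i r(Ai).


r(Ai) = min(|Ai|, 11) for each part.
Sum = min(1,11) + min(16,11) + min(2,11) + min(2,11)
    = 1 + 11 + 2 + 2
    = 16.

16


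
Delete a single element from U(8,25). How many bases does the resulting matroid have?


Deleting e from U(8,25) gives U(8,24) since n > r.
Bases of U(8,24) = (24 choose 8) = 735471.

735471


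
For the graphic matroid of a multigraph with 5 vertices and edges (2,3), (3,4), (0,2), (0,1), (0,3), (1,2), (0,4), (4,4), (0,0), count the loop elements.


In a graphic matroid, a loop is a self-loop edge (u,u) with rank 0.
Examining all 9 edges for self-loops...
Self-loops found: (4,4), (0,0)
Number of loops = 2.

2


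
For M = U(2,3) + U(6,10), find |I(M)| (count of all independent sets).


For a direct sum, |I(M1+M2)| = |I(M1)| * |I(M2)|.
|I(U(2,3))| = sum C(3,k) for k=0..2 = 7.
|I(U(6,10))| = sum C(10,k) for k=0..6 = 848.
Total = 7 * 848 = 5936.

5936


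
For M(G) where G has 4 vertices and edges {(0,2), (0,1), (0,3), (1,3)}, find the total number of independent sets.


An independent set in a graphic matroid is an acyclic edge subset.
G has 4 vertices and 4 edges.
Enumerate all 2^4 = 16 subsets, checking for acyclicity.
Total independent sets = 14.

14


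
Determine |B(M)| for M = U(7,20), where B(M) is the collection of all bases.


Bases of U(7,20) are all 7-element subsets of the 20-element ground set.
Number of bases = C(20,7).
C(20,7) = 77520.

77520


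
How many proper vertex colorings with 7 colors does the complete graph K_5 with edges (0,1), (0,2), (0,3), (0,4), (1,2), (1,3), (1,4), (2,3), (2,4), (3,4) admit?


P(K_5, k) = k(k-1)(k-2)...(k-4).
P(7) = (7) * (6) * (5) * (4) * (3) = 2520.

2520


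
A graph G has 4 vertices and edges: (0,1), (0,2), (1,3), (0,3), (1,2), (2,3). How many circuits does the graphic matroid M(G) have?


A circuit in a graphic matroid = edge set of a simple cycle.
G has 4 vertices and 6 edges.
Enumerating all minimal edge subsets forming cycles...
Total circuits found: 7.

7


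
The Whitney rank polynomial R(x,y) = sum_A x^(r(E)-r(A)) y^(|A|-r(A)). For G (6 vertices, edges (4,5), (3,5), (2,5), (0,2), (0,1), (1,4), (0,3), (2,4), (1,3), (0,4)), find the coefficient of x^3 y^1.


R(x,y) = sum over A in 2^E of x^(r(E)-r(A)) * y^(|A|-r(A)).
G has 6 vertices, 10 edges. r(E) = 5.
Enumerate all 2^10 = 1024 subsets.
Count subsets with r(E)-r(A)=3 and |A|-r(A)=1: 4.

4


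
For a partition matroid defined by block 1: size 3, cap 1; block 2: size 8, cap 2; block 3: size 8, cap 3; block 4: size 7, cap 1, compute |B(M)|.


A basis picks exactly ci elements from block i.
Number of bases = product of C(|Si|, ci).
= C(3,1) * C(8,2) * C(8,3) * C(7,1)
= 3 * 28 * 56 * 7
= 32928.

32928


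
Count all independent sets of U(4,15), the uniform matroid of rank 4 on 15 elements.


Independent sets of U(4,15) are all subsets of size <= 4.
Count = C(15,0) + C(15,1) + C(15,2) + C(15,3) + C(15,4)
     = 1 + 15 + 105 + 455 + 1365
     = 1941.

1941


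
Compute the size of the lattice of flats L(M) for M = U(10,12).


Flats of U(10,12): every subset of size < 10 is a flat, plus E itself.
Count = C(12,0) + C(12,1) + C(12,2) + C(12,3) + C(12,4) + C(12,5) + C(12,6) + C(12,7) + C(12,8) + C(12,9) + 1
     = 1 + 12 + 66 + 220 + 495 + 792 + 924 + 792 + 495 + 220 + 1
     = 4018.

4018


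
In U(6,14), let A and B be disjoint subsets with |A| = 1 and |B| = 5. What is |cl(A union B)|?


|A union B| = 1 + 5 = 6 (disjoint).
In U(6,14), cl(S) = S if |S| < 6, else cl(S) = E.
Since 6 >= 6, cl(A union B) = E.
|cl(A union B)| = 14.

14


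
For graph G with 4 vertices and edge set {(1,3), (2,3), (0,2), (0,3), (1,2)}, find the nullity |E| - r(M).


Cycle rank (nullity) = |E| - r(M) = |E| - (|V| - c).
|E| = 5, |V| = 4, c = 1.
Nullity = 5 - (4 - 1) = 5 - 3 = 2.

2


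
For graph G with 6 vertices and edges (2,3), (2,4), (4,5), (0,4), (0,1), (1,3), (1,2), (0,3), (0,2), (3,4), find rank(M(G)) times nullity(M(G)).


r(M) = |V| - c = 6 - 1 = 5.
nullity = |E| - r(M) = 10 - 5 = 5.
Product = 5 * 5 = 25.

25


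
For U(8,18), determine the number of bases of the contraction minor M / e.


Contracting e from U(8,18) gives U(7,17).
Bases of U(7,17) = C(17,7) = 17! / (7! * 10!) = 19448.

19448


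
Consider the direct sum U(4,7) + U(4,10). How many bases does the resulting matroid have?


Bases of a direct sum M1 + M2: |B| = |B(M1)| * |B(M2)|.
|B(U(4,7))| = C(7,4) = 35.
|B(U(4,10))| = C(10,4) = 210.
Total bases = 35 * 210 = 7350.

7350


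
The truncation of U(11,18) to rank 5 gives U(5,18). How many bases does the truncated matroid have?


Truncating U(11,18) to rank 5 gives U(5,18).
Bases of U(5,18) are all 5-element subsets of 18 elements.
Number of bases = C(18,5) = 18! / (5! * 13!) = 8568.

8568


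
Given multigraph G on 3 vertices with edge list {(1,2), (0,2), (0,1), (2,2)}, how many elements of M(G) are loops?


In a graphic matroid, a loop is a self-loop edge (u,u) with rank 0.
Examining all 4 edges for self-loops...
Self-loops found: (2,2)
Number of loops = 1.

1


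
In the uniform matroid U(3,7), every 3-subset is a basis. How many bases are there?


Bases of U(3,7) are all 3-element subsets of the 7-element ground set.
Number of bases = C(7,3).
(7 choose 3) = 35.

35


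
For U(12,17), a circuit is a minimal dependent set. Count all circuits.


In U(12,17), circuits are the (13)-element subsets.
Any set of 13 elements is dependent, and removing any one element gives
an independent set of size 12, so it is a minimal dependent set.
Number of circuits = (17 choose 13) = 2380.

2380


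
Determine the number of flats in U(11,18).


Flats of U(11,18): every subset of size < 11 is a flat, plus E itself.
Count = (18 choose 0) + (18 choose 1) + (18 choose 2) + (18 choose 3) + (18 choose 4) + (18 choose 5) + (18 choose 6) + (18 choose 7) + (18 choose 8) + (18 choose 9) + (18 choose 10) + 1
     = 1 + 18 + 153 + 816 + 3060 + 8568 + 18564 + 31824 + 43758 + 48620 + 43758 + 1
     = 199141.

199141


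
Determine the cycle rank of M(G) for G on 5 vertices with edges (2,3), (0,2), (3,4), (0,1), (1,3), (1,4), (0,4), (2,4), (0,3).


Cycle rank (nullity) = |E| - r(M) = |E| - (|V| - c).
|E| = 9, |V| = 5, c = 1.
Nullity = 9 - (5 - 1) = 9 - 4 = 5.

5


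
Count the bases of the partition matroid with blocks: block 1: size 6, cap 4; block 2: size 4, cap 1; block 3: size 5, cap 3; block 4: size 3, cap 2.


A basis picks exactly ci elements from block i.
Number of bases = product of C(|Si|, ci).
= C(6,4) * C(4,1) * C(5,3) * C(3,2)
= 15 * 4 * 10 * 3
= 1800.

1800


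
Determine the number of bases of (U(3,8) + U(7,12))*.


(M1+M2)* = M1* + M2*.
M1* = U(5,8), bases: C(8,5) = 56.
M2* = U(5,12), bases: C(12,5) = 792.
|B(M*)| = 56 * 792 = 44352.

44352


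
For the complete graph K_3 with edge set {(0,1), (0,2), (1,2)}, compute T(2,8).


T(K_3; x,y) = x^2 + x + y.
T(2,8) = 4 + 2 + 8 = 14.

14


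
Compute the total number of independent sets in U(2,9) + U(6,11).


For a direct sum, |I(M1+M2)| = |I(M1)| * |I(M2)|.
|I(U(2,9))| = sum C(9,k) for k=0..2 = 46.
|I(U(6,11))| = sum C(11,k) for k=0..6 = 1486.
Total = 46 * 1486 = 68356.

68356


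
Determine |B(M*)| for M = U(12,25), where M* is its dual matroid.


The dual of U(r,n) is U(n-r, n) = U(13,25).
Bases of U(13,25) are all (13)-element subsets.
|B(M*)| = C(25,13) = 5200300.

5200300


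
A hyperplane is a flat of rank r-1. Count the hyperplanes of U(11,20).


Hyperplanes of U(11,20) are flats of rank 10.
In a uniform matroid, these are exactly the (10)-element subsets.
Count = C(20,10) = 184756.

184756


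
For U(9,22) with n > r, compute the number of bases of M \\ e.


Deleting e from U(9,22) gives U(9,21) since n > r.
Bases of U(9,21) = C(21,9) = 293930.

293930


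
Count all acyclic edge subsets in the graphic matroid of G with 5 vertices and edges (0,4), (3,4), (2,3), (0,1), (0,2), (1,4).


An independent set in a graphic matroid is an acyclic edge subset.
G has 5 vertices and 6 edges.
Enumerate all 2^6 = 64 subsets, checking for acyclicity.
Total independent sets = 52.

52


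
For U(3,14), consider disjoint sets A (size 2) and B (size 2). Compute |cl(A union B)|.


|A union B| = 2 + 2 = 4 (disjoint).
In U(3,14), cl(S) = S if |S| < 3, else cl(S) = E.
Since 4 >= 3, cl(A union B) = E.
|cl(A union B)| = 14.

14


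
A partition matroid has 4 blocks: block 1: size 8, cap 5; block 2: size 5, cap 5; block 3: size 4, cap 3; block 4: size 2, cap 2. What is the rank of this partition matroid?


Rank of a partition matroid = sum of min(|Si|, ci) for each block.
= min(8,5) + min(5,5) + min(4,3) + min(2,2)
= 5 + 5 + 3 + 2
= 15.

15


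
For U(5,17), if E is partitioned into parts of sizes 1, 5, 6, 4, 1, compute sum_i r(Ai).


r(Ai) = min(|Ai|, 5) for each part.
Sum = min(1,5) + min(5,5) + min(6,5) + min(4,5) + min(1,5)
    = 1 + 5 + 5 + 4 + 1
    = 16.

16


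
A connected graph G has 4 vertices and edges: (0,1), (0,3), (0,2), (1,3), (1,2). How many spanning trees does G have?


By Kirchhoff's matrix tree theorem, the number of spanning trees equals
the determinant of any cofactor of the Laplacian matrix L.
G has 4 vertices and 5 edges.
Computing the (3 x 3) cofactor determinant gives 8.

8


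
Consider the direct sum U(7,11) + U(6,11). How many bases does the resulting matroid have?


Bases of a direct sum M1 + M2: |B| = |B(M1)| * |B(M2)|.
|B(U(7,11))| = C(11,7) = 330.
|B(U(6,11))| = C(11,6) = 462.
Total bases = 330 * 462 = 152460.

152460


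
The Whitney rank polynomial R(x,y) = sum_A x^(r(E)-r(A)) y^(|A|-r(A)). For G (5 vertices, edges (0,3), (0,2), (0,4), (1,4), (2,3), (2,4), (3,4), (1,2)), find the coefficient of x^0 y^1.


R(x,y) = sum over A in 2^E of x^(r(E)-r(A)) * y^(|A|-r(A)).
G has 5 vertices, 8 edges. r(E) = 4.
Enumerate all 2^8 = 256 subsets.
Count subsets with r(E)-r(A)=0 and |A|-r(A)=1: 48.

48


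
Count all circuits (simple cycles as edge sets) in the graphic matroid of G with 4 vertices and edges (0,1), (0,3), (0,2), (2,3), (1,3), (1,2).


A circuit in a graphic matroid = edge set of a simple cycle.
G has 4 vertices and 6 edges.
Enumerating all minimal edge subsets forming cycles...
Total circuits found: 7.

7


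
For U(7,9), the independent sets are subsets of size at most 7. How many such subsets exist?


Independent sets of U(7,9) are all subsets of size <= 7.
Count = C(9,0) + C(9,1) + C(9,2) + C(9,3) + C(9,4) + C(9,5) + C(9,6) + C(9,7)
     = 1 + 9 + 36 + 84 + 126 + 126 + 84 + 36
     = 502.

502
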